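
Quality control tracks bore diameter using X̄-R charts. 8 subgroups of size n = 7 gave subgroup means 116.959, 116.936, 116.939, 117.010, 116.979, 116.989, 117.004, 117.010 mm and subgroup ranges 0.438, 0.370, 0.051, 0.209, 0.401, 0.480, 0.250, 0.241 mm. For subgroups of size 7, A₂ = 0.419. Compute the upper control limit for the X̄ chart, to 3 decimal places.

X̄̄ = (116.959 + 116.936 + 116.939 + 117.010 + 116.979 + 116.989 + 117.004 + 117.010) / 8 = 935.8260 / 8 = 116.9783
R̄ = (0.438 + 0.370 + 0.051 + 0.209 + 0.401 + 0.480 + 0.250 + 0.241) / 8 = 2.4400 / 8 = 0.3050
UCL = X̄̄ + A₂·R̄ = 116.9783 + 0.419 × 0.3050 = 117.1060

117.106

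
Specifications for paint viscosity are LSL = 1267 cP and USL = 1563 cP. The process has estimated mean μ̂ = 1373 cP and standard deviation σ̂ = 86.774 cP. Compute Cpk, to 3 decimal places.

0.407

Cpu = (USL − μ̂) / (3σ̂) = (1563 − 1373) / (3 × 86.774) = 0.7299; Cpl = (μ̂ − LSL) / (3σ̂) = (1373 − 1267) / (3 × 86.774) = 0.4072; Cpk = min(Cpu, Cpl) = 0.4072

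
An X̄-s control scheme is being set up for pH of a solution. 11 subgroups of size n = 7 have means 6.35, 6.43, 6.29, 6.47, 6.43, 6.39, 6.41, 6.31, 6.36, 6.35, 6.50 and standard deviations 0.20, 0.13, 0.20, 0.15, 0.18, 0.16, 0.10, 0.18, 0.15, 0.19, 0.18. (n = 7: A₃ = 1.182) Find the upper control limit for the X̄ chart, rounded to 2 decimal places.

6.59

X̄̄ = (6.35 + 6.43 + 6.29 + 6.47 + 6.43 + 6.39 + 6.41 + 6.31 + 6.36 + 6.35 + 6.50) / 11 = 6.3900
s̄ = (0.20 + 0.13 + 0.20 + 0.15 + 0.18 + 0.16 + 0.10 + 0.18 + 0.15 + 0.19 + 0.18) / 11 = 0.1655
UCL = X̄̄ + A₃·s̄ = 6.3900 + 1.182 × 0.1655 = 6.5856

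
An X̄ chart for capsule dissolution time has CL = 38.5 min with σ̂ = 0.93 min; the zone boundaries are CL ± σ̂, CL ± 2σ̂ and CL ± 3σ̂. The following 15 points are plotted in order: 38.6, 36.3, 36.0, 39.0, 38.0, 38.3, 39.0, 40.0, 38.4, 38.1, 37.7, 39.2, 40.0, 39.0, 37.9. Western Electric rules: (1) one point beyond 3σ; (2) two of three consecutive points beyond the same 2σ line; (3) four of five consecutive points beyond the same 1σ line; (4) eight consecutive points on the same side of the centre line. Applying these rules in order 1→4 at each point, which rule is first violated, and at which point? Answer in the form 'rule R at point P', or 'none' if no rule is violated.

rule 2 at point 3

Zone of each point (C = within 1σ̂, B = 1σ̂–2σ̂, A = 2σ̂–3σ̂, * = beyond 3σ̂; sign = side of CL): 1:+C, 2:-A, 3:-A, 4:+C, 5:-C, 6:-C, 7:+C, 8:+B, 9:-C, 10:-C, 11:-C, 12:+C, 13:+B, 14:+C, 15:-C
Rule 2 (two of three consecutive points beyond the same 2σ limit) is satisfied at point 3.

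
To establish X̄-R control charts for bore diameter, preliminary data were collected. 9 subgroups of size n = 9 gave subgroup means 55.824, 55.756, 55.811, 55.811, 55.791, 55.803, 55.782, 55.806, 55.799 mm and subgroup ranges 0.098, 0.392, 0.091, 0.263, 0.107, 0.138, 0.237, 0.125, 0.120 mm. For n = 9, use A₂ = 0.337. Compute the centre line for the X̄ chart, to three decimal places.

X̄̄ = (55.824 + 55.756 + 55.811 + 55.811 + 55.791 + 55.803 + 55.782 + 55.806 + 55.799) / 9 = 502.1830 / 9 = 55.7981
CL = X̄̄ = 55.7981

55.798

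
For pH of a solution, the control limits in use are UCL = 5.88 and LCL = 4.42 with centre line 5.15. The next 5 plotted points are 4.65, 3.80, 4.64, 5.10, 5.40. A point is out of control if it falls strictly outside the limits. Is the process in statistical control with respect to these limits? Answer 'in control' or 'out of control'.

out of control

Compare each point to [4.42, 5.88]: sample 2 = 3.80 < LCL.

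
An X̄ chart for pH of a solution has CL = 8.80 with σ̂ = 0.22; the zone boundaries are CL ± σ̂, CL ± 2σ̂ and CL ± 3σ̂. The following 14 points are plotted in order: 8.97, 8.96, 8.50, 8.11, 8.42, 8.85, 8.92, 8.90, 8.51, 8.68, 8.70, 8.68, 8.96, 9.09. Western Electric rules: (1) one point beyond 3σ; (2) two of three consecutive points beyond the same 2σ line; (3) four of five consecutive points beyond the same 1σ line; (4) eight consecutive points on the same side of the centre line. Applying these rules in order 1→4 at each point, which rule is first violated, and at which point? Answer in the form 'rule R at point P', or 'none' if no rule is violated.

rule 1 at point 4

Zone of each point (C = within 1σ̂, B = 1σ̂–2σ̂, A = 2σ̂–3σ̂, * = beyond 3σ̂; sign = side of CL): 1:+C, 2:+C, 3:-B, 4:-*, 5:-B, 6:+C, 7:+C, 8:+C, 9:-B, 10:-C, 11:-C, 12:-C, 13:+C, 14:+B
Rule 1 (one point beyond the 3σ limits) is satisfied at point 4.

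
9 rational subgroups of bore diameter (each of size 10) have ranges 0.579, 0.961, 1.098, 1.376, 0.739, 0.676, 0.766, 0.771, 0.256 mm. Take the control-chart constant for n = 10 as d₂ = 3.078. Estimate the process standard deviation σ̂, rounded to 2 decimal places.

0.26

R̄ = (0.579 + 0.961 + 1.098 + 1.376 + 0.739 + 0.676 + 0.766 + 0.771 + 0.256) / 9 = 0.8024
σ̂ = R̄ / d₂ = 0.8024 / 3.078 = 0.2607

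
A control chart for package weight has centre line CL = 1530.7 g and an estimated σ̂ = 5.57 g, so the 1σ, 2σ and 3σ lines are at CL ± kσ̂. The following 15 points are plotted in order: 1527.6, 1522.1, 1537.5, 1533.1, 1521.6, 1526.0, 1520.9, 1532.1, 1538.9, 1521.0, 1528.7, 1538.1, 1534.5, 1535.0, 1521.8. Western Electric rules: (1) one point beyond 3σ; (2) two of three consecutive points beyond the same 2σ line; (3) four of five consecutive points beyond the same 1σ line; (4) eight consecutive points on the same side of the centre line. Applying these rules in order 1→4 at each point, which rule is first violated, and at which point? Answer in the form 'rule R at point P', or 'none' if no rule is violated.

none

Zone of each point (C = within 1σ̂, B = 1σ̂–2σ̂, A = 2σ̂–3σ̂, * = beyond 3σ̂; sign = side of CL): 1:-C, 2:-B, 3:+B, 4:+C, 5:-B, 6:-C, 7:-B, 8:+C, 9:+B, 10:-B, 11:-C, 12:+B, 13:+C, 14:+C, 15:-B
No rule fires across all 15 points.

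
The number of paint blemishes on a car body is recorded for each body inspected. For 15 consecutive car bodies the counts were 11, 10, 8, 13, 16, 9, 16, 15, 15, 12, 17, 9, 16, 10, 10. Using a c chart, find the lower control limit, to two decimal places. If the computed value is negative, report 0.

c̄ = (11 + 10 + 8 + 13 + 16 + 9 + 16 + 15 + 15 + 12 + 17 + 9 + 16 + 10 + 10) / 15 = 187 / 15 = 12.4667
LCL = c̄ − 3√c̄ = 12.4667 − 3 × 3.5308 = 1.8742

1.87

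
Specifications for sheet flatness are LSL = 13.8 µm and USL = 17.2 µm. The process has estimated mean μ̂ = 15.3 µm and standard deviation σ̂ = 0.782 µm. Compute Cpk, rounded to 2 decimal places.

0.64

Cpu = (USL − μ̂) / (3σ̂) = (17.2 − 15.3) / (3 × 0.782) = 0.8099; Cpl = (μ̂ − LSL) / (3σ̂) = (15.3 − 13.8) / (3 × 0.782) = 0.6394; Cpk = min(Cpu, Cpl) = 0.6394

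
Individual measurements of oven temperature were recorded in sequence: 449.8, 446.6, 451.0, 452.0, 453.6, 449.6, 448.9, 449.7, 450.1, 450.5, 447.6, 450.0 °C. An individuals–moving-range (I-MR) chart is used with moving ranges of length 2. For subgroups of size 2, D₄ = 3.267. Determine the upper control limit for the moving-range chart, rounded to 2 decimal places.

6.47

Moving ranges: 3.2, 4.4, 1.0, 1.6, 4.0, 0.7, 0.8, 0.4, 0.4, 2.9, 2.4; M̄R̄ = 21.8000 / 11 = 1.9818
UCL_MR = D₄·M̄R̄ = 3.267 × 1.9818 = 6.4746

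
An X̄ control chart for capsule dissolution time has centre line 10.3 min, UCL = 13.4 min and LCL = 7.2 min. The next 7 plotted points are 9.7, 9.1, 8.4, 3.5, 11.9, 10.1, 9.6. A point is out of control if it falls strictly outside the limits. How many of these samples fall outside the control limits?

1

Compare each point to [7.2, 13.4]: sample 4 = 3.5 < LCL.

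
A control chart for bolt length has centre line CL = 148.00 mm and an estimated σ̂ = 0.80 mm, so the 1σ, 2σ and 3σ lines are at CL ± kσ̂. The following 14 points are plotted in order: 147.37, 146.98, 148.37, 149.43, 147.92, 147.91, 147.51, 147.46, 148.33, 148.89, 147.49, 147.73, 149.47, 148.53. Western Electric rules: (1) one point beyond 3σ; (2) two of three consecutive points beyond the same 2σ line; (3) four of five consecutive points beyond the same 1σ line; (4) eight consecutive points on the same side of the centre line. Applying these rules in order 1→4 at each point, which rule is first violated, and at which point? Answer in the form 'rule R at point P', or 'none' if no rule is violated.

none

Zone of each point (C = within 1σ̂, B = 1σ̂–2σ̂, A = 2σ̂–3σ̂, * = beyond 3σ̂; sign = side of CL): 1:-C, 2:-B, 3:+C, 4:+B, 5:-C, 6:-C, 7:-C, 8:-C, 9:+C, 10:+B, 11:-C, 12:-C, 13:+B, 14:+C
No rule fires across all 14 points.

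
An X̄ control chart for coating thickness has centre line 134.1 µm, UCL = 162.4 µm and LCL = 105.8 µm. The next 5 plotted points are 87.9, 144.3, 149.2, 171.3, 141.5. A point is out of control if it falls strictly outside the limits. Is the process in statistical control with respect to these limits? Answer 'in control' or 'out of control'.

Compare each point to [105.8, 162.4]: sample 1 = 87.9 < LCL; sample 4 = 171.3 > UCL.

out of control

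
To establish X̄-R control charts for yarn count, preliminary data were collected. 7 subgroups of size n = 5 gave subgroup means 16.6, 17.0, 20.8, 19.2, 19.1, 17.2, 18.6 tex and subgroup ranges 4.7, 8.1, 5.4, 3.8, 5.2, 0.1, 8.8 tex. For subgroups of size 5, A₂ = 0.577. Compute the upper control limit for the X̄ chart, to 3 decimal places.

X̄̄ = (16.6 + 17.0 + 20.8 + 19.2 + 19.1 + 17.2 + 18.6) / 7 = 128.5000 / 7 = 18.3571
R̄ = (4.7 + 8.1 + 5.4 + 3.8 + 5.2 + 0.1 + 8.8) / 7 = 36.1000 / 7 = 5.1571
UCL = X̄̄ + A₂·R̄ = 18.3571 + 0.577 × 5.1571 = 21.3328

21.333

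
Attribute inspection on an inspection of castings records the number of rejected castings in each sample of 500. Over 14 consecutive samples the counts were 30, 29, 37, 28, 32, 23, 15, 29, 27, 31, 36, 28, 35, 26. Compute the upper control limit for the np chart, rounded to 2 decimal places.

44.68

p̄ = Σdᵢ / (k·n) = 406 / (14 × 500) = 0.05800
UCL = np̄ + 3·√(np̄(1−p̄)) = 29.0000 + 3 × √(29.0000×0.94200) = 29.0000 + 3 × 5.2267 = 44.6800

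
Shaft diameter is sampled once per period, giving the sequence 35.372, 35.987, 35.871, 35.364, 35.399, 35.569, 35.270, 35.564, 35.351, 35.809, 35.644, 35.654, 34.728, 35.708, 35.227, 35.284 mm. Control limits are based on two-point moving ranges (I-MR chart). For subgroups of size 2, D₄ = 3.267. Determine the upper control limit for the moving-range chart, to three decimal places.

1.160

Moving ranges: 0.615, 0.116, 0.507, 0.035, 0.170, 0.299, 0.294, 0.213, 0.458, 0.165, 0.010, 0.926, 0.980, 0.481, 0.057; M̄R̄ = 5.3260 / 15 = 0.3551
UCL_MR = D₄·M̄R̄ = 3.267 × 0.3551 = 1.1600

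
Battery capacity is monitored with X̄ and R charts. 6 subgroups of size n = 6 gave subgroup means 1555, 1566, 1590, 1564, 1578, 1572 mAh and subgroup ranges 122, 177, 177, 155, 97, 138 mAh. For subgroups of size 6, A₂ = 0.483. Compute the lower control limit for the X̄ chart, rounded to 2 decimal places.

X̄̄ = (1555 + 1566 + 1590 + 1564 + 1578 + 1572) / 6 = 9425.0000 / 6 = 1570.8333
R̄ = (122 + 177 + 177 + 155 + 97 + 138) / 6 = 866.0000 / 6 = 144.3333
LCL = X̄̄ − A₂·R̄ = 1570.8333 − 0.483 × 144.3333 = 1501.1203

1501.12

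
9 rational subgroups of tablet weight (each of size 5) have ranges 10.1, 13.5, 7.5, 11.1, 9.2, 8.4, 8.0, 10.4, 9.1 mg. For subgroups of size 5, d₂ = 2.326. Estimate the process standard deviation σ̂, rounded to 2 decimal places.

4.17

R̄ = (10.1 + 13.5 + 7.5 + 11.1 + 9.2 + 8.4 + 8.0 + 10.4 + 9.1) / 9 = 9.7000
σ̂ = R̄ / d₂ = 9.7000 / 2.326 = 4.1702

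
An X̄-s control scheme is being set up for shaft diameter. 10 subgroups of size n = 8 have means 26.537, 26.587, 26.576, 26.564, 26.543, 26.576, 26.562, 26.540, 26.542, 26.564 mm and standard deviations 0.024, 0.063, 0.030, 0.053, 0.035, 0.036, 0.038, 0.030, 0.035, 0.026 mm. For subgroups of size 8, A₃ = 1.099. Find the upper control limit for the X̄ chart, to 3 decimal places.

26.600

X̄̄ = (26.537 + 26.587 + 26.576 + 26.564 + 26.543 + 26.576 + 26.562 + 26.540 + 26.542 + 26.564) / 10 = 26.5591
s̄ = (0.024 + 0.063 + 0.030 + 0.053 + 0.035 + 0.036 + 0.038 + 0.030 + 0.035 + 0.026) / 10 = 0.0370
UCL = X̄̄ + A₃·s̄ = 26.5591 + 1.099 × 0.0370 = 26.5998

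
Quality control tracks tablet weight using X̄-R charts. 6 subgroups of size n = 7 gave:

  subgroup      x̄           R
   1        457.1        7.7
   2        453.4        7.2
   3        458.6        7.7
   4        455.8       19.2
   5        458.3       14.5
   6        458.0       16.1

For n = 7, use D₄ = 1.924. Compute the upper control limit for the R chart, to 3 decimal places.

23.216

R̄ = (7.7 + 7.2 + 7.7 + 19.2 + 14.5 + 16.1) / 6 = 72.4000 / 6 = 12.0667
UCL_R = D₄·R̄ = 1.924 × 12.0667 = 23.2163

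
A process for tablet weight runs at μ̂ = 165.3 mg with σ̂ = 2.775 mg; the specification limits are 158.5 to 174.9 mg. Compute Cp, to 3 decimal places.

Cp = (USL − LSL) / (6σ̂) = (174.9 − 158.5) / (6 × 2.775) = 16.4000 / 16.6500 = 0.9850

0.985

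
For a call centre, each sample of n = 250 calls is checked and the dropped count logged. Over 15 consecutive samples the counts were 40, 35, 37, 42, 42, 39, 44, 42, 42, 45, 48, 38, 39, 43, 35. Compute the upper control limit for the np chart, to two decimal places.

p̄ = Σdᵢ / (k·n) = 611 / (15 × 250) = 0.16293
UCL = np̄ + 3·√(np̄(1−p̄)) = 40.7333 + 3 × √(40.7333×0.83707) = 40.7333 + 3 × 5.8392 = 58.2510

58.25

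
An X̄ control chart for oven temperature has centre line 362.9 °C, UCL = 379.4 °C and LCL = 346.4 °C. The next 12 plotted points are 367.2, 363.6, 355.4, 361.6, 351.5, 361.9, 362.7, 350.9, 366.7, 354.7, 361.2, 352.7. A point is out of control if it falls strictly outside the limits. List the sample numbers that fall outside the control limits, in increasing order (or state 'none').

none

All 12 points lie within [346.4, 379.4].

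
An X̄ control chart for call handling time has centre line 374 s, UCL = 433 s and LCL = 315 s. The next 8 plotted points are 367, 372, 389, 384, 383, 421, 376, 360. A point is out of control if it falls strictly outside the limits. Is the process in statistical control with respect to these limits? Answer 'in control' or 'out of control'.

All 8 points lie within [315, 433].

in control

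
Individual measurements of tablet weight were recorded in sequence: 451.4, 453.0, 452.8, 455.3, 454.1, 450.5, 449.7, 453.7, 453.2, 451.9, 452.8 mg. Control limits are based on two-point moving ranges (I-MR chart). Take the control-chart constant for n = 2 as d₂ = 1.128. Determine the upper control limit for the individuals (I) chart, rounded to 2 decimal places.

X̄ = (451.4 + 453.0 + 452.8 + 455.3 + 454.1 + 450.5 + 449.7 + 453.7 + 453.2 + 451.9 + 452.8) / 11 = 452.5818
Moving ranges: 1.6, 0.2, 2.5, 1.2, 3.6, 0.8, 4.0, 0.5, 1.3, 0.9; M̄R̄ = 16.6000 / 10 = 1.6600
UCL = X̄ + 3·M̄R̄/d₂ = 452.5818 + 3 × 1.6600 / 1.128 = 456.9967

457.00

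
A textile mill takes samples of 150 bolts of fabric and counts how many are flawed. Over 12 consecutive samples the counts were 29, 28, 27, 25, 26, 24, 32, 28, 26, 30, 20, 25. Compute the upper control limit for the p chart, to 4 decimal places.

0.2714

p̄ = Σdᵢ / (k·n) = 320 / (12 × 150) = 0.17778
UCL = p̄ + 3·√(p̄(1−p̄)/n) = 0.17778 + 3 × √(0.17778×0.82222/150) = 0.17778 + 3 × 0.03122 = 0.27143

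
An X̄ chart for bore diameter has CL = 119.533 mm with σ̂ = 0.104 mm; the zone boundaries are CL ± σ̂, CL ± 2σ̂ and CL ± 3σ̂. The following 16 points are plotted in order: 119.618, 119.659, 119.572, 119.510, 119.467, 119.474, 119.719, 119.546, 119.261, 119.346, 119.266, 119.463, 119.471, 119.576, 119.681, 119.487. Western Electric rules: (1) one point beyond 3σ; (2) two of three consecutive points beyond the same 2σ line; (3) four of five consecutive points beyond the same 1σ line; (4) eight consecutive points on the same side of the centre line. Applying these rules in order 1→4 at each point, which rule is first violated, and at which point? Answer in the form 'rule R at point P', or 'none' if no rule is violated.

rule 2 at point 11

Zone of each point (C = within 1σ̂, B = 1σ̂–2σ̂, A = 2σ̂–3σ̂, * = beyond 3σ̂; sign = side of CL): 1:+C, 2:+B, 3:+C, 4:-C, 5:-C, 6:-C, 7:+B, 8:+C, 9:-A, 10:-B, 11:-A, 12:-C, 13:-C, 14:+C, 15:+B, 16:-C
Rule 2 (two of three consecutive points beyond the same 2σ limit) is satisfied at point 11.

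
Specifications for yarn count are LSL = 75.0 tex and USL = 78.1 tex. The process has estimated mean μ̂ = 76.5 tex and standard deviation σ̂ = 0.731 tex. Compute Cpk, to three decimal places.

0.684

Cpu = (USL − μ̂) / (3σ̂) = (78.1 − 76.5) / (3 × 0.731) = 0.7296; Cpl = (μ̂ − LSL) / (3σ̂) = (76.5 − 75.0) / (3 × 0.731) = 0.6840; Cpk = min(Cpu, Cpl) = 0.6840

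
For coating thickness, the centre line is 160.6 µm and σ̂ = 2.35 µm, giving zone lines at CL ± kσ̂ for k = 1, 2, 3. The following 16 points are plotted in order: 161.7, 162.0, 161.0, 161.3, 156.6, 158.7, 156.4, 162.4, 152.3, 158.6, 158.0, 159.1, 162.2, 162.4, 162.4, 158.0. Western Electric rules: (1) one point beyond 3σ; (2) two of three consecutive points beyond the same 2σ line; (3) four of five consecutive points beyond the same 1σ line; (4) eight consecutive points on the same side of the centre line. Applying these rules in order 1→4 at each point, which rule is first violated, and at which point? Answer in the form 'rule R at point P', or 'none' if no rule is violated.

Zone of each point (C = within 1σ̂, B = 1σ̂–2σ̂, A = 2σ̂–3σ̂, * = beyond 3σ̂; sign = side of CL): 1:+C, 2:+C, 3:+C, 4:+C, 5:-B, 6:-C, 7:-B, 8:+C, 9:-*, 10:-C, 11:-B, 12:-C, 13:+C, 14:+C, 15:+C, 16:-B
Rule 1 (one point beyond the 3σ limits) is satisfied at point 9.

rule 1 at point 9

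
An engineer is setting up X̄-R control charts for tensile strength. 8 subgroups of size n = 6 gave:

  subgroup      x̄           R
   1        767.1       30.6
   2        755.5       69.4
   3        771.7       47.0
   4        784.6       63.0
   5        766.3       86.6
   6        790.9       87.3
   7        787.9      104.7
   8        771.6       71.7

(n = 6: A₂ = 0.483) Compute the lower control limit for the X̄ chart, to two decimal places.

740.62

X̄̄ = (767.1 + 755.5 + 771.7 + 784.6 + 766.3 + 790.9 + 787.9 + 771.6) / 8 = 6195.6000 / 8 = 774.4500
R̄ = (30.6 + 69.4 + 47.0 + 63.0 + 86.6 + 87.3 + 104.7 + 71.7) / 8 = 560.3000 / 8 = 70.0375
LCL = X̄̄ − A₂·R̄ = 774.4500 − 0.483 × 70.0375 = 740.6219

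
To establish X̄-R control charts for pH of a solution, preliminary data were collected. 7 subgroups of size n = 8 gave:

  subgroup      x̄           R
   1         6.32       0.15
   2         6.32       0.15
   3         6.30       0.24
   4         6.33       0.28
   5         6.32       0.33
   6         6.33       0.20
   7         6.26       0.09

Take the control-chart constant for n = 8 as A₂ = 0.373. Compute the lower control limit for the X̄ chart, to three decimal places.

6.235

X̄̄ = (6.32 + 6.32 + 6.30 + 6.33 + 6.32 + 6.33 + 6.26) / 7 = 44.1800 / 7 = 6.3114
R̄ = (0.15 + 0.15 + 0.24 + 0.28 + 0.33 + 0.20 + 0.09) / 7 = 1.4400 / 7 = 0.2057
LCL = X̄̄ − A₂·R̄ = 6.3114 − 0.373 × 0.2057 = 6.2347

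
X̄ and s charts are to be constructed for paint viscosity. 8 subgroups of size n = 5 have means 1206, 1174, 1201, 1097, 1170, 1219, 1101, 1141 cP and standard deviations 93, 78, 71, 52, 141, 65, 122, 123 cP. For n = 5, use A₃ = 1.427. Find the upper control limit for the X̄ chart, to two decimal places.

X̄̄ = (1206 + 1174 + 1201 + 1097 + 1170 + 1219 + 1101 + 1141) / 8 = 1163.6250
s̄ = (93 + 78 + 71 + 52 + 141 + 65 + 122 + 123) / 8 = 93.1250
UCL = X̄̄ + A₃·s̄ = 1163.6250 + 1.427 × 93.1250 = 1296.5144

1296.51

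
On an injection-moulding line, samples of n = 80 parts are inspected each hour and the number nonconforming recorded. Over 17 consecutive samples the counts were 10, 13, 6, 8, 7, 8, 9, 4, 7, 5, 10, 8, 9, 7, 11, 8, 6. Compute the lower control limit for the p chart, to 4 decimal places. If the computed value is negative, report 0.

0.0000

p̄ = Σdᵢ / (k·n) = 136 / (17 × 80) = 0.10000
LCL = p̄ − 3·√(p̄(1−p̄)/n) = 0.10000 − 3 × 0.03354 = -0.00062 → 0 (negative, so LCL = 0)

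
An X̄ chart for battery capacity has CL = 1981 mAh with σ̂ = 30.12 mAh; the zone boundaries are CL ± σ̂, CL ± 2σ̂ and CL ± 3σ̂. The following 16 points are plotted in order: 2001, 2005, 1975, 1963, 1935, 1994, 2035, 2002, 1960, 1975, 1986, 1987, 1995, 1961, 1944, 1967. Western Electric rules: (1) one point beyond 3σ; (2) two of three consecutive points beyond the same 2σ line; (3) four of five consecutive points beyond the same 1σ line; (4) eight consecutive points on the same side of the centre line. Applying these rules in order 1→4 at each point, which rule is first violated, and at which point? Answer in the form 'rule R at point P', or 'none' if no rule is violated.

Zone of each point (C = within 1σ̂, B = 1σ̂–2σ̂, A = 2σ̂–3σ̂, * = beyond 3σ̂; sign = side of CL): 1:+C, 2:+C, 3:-C, 4:-C, 5:-B, 6:+C, 7:+B, 8:+C, 9:-C, 10:-C, 11:+C, 12:+C, 13:+C, 14:-C, 15:-B, 16:-C
No rule fires across all 16 points.

none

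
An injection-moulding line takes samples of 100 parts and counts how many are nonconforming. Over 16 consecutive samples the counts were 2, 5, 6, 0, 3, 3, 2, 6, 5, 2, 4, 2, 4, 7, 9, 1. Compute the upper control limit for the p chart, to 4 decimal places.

0.0956

p̄ = Σdᵢ / (k·n) = 61 / (16 × 100) = 0.03812
UCL = p̄ + 3·√(p̄(1−p̄)/n) = 0.03812 + 3 × √(0.03812×0.96188/100) = 0.03812 + 3 × 0.01915 = 0.09557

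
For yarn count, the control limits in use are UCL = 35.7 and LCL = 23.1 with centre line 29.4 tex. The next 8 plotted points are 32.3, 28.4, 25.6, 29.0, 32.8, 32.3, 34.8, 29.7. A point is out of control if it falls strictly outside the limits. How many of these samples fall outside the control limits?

0

All 8 points lie within [23.1, 35.7].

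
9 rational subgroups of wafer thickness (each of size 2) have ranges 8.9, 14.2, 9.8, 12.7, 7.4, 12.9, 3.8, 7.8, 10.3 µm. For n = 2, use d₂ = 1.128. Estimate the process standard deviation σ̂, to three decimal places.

8.649

R̄ = (8.9 + 14.2 + 9.8 + 12.7 + 7.4 + 12.9 + 3.8 + 7.8 + 10.3) / 9 = 9.7556
σ̂ = R̄ / d₂ = 9.7556 / 1.128 = 8.6485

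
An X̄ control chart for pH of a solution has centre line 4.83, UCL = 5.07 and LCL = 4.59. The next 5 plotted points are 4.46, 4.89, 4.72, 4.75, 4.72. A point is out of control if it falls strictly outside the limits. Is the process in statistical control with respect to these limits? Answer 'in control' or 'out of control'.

Compare each point to [4.59, 5.07]: sample 1 = 4.46 < LCL.

out of control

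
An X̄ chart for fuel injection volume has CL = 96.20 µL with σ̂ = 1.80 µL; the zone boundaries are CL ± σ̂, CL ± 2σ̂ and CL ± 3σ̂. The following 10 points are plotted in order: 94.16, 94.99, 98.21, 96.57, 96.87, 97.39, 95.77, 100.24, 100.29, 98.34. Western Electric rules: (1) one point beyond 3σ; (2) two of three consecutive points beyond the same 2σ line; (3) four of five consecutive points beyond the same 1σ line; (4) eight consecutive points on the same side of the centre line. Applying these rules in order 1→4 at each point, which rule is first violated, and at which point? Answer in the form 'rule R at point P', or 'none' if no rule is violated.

rule 2 at point 9

Zone of each point (C = within 1σ̂, B = 1σ̂–2σ̂, A = 2σ̂–3σ̂, * = beyond 3σ̂; sign = side of CL): 1:-B, 2:-C, 3:+B, 4:+C, 5:+C, 6:+C, 7:-C, 8:+A, 9:+A, 10:+B
Rule 2 (two of three consecutive points beyond the same 2σ limit) is satisfied at point 9.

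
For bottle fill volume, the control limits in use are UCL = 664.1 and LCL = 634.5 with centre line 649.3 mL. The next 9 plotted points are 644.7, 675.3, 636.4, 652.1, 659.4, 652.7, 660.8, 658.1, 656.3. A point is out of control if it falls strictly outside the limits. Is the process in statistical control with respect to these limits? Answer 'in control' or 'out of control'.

out of control

Compare each point to [634.5, 664.1]: sample 2 = 675.3 > UCL.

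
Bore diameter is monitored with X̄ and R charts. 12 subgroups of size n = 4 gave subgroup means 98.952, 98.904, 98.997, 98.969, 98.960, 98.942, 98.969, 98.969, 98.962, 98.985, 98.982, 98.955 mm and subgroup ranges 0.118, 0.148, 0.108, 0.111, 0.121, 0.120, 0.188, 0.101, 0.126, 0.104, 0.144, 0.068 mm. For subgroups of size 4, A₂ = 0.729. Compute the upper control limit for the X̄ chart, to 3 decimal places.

X̄̄ = (98.952 + 98.904 + 98.997 + 98.969 + 98.960 + 98.942 + 98.969 + 98.969 + 98.962 + 98.985 + 98.982 + 98.955) / 12 = 1187.5460 / 12 = 98.9622
R̄ = (0.118 + 0.148 + 0.108 + 0.111 + 0.121 + 0.120 + 0.188 + 0.101 + 0.126 + 0.104 + 0.144 + 0.068) / 12 = 1.4570 / 12 = 0.1214
UCL = X̄̄ + A₂·R̄ = 98.9622 + 0.729 × 0.1214 = 99.0507

99.051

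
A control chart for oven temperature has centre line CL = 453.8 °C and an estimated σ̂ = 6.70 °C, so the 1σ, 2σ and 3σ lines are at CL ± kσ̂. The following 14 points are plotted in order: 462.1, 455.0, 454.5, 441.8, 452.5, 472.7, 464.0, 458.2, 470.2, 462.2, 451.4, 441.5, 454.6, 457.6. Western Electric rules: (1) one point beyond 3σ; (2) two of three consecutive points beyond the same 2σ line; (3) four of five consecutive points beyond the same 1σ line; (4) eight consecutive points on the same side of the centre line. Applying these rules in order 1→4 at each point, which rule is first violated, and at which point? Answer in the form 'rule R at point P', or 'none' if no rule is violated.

Zone of each point (C = within 1σ̂, B = 1σ̂–2σ̂, A = 2σ̂–3σ̂, * = beyond 3σ̂; sign = side of CL): 1:+B, 2:+C, 3:+C, 4:-B, 5:-C, 6:+A, 7:+B, 8:+C, 9:+A, 10:+B, 11:-C, 12:-B, 13:+C, 14:+C
Rule 3 (four of five consecutive points beyond the same 1σ limit) is satisfied at point 10.

rule 3 at point 10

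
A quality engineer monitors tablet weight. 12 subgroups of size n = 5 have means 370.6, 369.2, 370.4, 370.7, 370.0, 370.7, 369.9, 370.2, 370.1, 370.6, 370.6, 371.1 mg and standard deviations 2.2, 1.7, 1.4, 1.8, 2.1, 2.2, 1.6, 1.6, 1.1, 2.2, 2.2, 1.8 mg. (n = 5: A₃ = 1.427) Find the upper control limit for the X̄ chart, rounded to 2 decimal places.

372.95

X̄̄ = (370.6 + 369.2 + 370.4 + 370.7 + 370.0 + 370.7 + 369.9 + 370.2 + 370.1 + 370.6 + 370.6 + 371.1) / 12 = 370.3417
s̄ = (2.2 + 1.7 + 1.4 + 1.8 + 2.1 + 2.2 + 1.6 + 1.6 + 1.1 + 2.2 + 2.2 + 1.8) / 12 = 1.8250
UCL = X̄̄ + A₃·s̄ = 370.3417 + 1.427 × 1.8250 = 372.9459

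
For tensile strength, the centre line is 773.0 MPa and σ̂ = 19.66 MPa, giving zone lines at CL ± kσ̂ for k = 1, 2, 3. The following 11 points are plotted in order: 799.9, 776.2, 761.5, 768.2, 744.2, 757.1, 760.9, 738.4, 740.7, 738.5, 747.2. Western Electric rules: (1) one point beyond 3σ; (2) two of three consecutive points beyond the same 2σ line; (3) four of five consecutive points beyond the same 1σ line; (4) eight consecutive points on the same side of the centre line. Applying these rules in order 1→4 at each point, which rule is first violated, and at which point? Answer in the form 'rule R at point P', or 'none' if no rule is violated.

Zone of each point (C = within 1σ̂, B = 1σ̂–2σ̂, A = 2σ̂–3σ̂, * = beyond 3σ̂; sign = side of CL): 1:+B, 2:+C, 3:-C, 4:-C, 5:-B, 6:-C, 7:-C, 8:-B, 9:-B, 10:-B, 11:-B
Rule 4 (eight consecutive points on the same side of the centre line) is satisfied at point 10.

rule 4 at point 10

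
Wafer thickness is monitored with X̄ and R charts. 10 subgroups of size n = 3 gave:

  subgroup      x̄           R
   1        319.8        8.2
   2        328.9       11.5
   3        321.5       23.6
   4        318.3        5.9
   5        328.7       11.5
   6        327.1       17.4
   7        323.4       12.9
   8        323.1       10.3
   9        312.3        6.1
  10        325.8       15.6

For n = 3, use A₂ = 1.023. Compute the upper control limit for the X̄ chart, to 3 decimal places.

X̄̄ = (319.8 + 328.9 + 321.5 + 318.3 + 328.7 + 327.1 + 323.4 + 323.1 + 312.3 + 325.8) / 10 = 3228.9000 / 10 = 322.8900
R̄ = (8.2 + 11.5 + 23.6 + 5.9 + 11.5 + 17.4 + 12.9 + 10.3 + 6.1 + 15.6) / 10 = 123.0000 / 10 = 12.3000
UCL = X̄̄ + A₂·R̄ = 322.8900 + 1.023 × 12.3000 = 335.4729

335.473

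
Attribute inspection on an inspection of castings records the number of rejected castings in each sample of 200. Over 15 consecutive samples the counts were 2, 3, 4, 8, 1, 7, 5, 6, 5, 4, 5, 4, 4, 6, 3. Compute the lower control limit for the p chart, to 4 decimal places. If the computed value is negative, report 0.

p̄ = Σdᵢ / (k·n) = 67 / (15 × 200) = 0.02233
LCL = p̄ − 3·√(p̄(1−p̄)/n) = 0.02233 − 3 × 0.01045 = -0.00901 → 0 (negative, so LCL = 0)

0.0000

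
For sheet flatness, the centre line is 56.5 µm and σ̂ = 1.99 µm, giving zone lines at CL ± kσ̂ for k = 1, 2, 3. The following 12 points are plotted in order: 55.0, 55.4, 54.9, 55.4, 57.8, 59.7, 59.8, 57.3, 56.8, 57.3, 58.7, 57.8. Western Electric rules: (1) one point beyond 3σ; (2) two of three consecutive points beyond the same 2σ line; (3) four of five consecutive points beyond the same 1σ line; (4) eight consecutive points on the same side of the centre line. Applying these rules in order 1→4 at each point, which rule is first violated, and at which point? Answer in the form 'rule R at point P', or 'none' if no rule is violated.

Zone of each point (C = within 1σ̂, B = 1σ̂–2σ̂, A = 2σ̂–3σ̂, * = beyond 3σ̂; sign = side of CL): 1:-C, 2:-C, 3:-C, 4:-C, 5:+C, 6:+B, 7:+B, 8:+C, 9:+C, 10:+C, 11:+B, 12:+C
Rule 4 (eight consecutive points on the same side of the centre line) is satisfied at point 12.

rule 4 at point 12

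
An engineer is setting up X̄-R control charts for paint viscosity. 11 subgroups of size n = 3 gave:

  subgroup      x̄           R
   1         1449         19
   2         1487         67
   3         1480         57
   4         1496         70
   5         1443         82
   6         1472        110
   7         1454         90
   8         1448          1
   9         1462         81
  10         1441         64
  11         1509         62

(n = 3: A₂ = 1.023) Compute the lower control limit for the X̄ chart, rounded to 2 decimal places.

X̄̄ = (1449 + 1487 + 1480 + 1496 + 1443 + 1472 + 1454 + 1448 + 1462 + 1441 + 1509) / 11 = 16141.0000 / 11 = 1467.3636
R̄ = (19 + 67 + 57 + 70 + 82 + 110 + 90 + 1 + 81 + 64 + 62) / 11 = 703.0000 / 11 = 63.9091
LCL = X̄̄ − A₂·R̄ = 1467.3636 − 1.023 × 63.9091 = 1401.9846

1401.98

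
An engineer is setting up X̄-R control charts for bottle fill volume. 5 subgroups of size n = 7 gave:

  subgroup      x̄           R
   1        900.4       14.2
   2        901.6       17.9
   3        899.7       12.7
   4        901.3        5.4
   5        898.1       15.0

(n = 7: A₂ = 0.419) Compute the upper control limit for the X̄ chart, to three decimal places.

905.684

X̄̄ = (900.4 + 901.6 + 899.7 + 901.3 + 898.1) / 5 = 4501.1000 / 5 = 900.2200
R̄ = (14.2 + 17.9 + 12.7 + 5.4 + 15.0) / 5 = 65.2000 / 5 = 13.0400
UCL = X̄̄ + A₂·R̄ = 900.2200 + 0.419 × 13.0400 = 905.6838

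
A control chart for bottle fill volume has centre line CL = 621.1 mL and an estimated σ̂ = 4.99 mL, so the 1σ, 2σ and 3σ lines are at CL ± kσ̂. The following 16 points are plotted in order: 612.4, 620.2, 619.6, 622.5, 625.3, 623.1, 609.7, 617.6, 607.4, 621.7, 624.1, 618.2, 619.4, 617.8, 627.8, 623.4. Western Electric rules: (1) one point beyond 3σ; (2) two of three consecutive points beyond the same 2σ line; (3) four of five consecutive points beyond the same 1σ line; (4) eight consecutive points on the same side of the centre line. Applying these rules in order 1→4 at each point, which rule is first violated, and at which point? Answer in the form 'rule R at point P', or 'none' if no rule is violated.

Zone of each point (C = within 1σ̂, B = 1σ̂–2σ̂, A = 2σ̂–3σ̂, * = beyond 3σ̂; sign = side of CL): 1:-B, 2:-C, 3:-C, 4:+C, 5:+C, 6:+C, 7:-A, 8:-C, 9:-A, 10:+C, 11:+C, 12:-C, 13:-C, 14:-C, 15:+B, 16:+C
Rule 2 (two of three consecutive points beyond the same 2σ limit) is satisfied at point 9.

rule 2 at point 9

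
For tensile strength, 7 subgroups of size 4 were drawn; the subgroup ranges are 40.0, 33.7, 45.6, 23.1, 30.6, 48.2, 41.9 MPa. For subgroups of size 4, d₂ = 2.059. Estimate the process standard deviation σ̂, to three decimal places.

R̄ = (40.0 + 33.7 + 45.6 + 23.1 + 30.6 + 48.2 + 41.9) / 7 = 37.5857
σ̂ = R̄ / d₂ = 37.5857 / 2.059 = 18.2544

18.254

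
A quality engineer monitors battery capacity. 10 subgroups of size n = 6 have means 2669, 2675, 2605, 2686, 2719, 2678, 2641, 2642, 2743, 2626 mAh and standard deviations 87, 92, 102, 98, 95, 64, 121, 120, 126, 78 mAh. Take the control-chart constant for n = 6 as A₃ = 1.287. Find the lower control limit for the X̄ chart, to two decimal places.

2541.89

X̄̄ = (2669 + 2675 + 2605 + 2686 + 2719 + 2678 + 2641 + 2642 + 2743 + 2626) / 10 = 2668.4000
s̄ = (87 + 92 + 102 + 98 + 95 + 64 + 121 + 120 + 126 + 78) / 10 = 98.3000
LCL = X̄̄ − A₃·s̄ = 2668.4000 − 1.287 × 98.3000 = 2541.8879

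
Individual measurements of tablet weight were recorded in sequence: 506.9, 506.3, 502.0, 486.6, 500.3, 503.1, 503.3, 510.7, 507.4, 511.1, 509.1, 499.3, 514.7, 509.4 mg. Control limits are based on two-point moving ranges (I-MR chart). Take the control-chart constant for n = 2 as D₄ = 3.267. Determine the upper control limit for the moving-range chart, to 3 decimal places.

21.085

Moving ranges: 0.6, 4.3, 15.4, 13.7, 2.8, 0.2, 7.4, 3.3, 3.7, 2.0, 9.8, 15.4, 5.3; M̄R̄ = 83.9000 / 13 = 6.4538
UCL_MR = D₄·M̄R̄ = 3.267 × 6.4538 = 21.0847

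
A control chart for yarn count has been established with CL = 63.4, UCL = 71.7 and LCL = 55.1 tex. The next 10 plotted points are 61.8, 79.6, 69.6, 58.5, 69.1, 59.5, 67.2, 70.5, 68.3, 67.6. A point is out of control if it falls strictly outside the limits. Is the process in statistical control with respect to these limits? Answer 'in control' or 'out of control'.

Compare each point to [55.1, 71.7]: sample 2 = 79.6 > UCL.

out of control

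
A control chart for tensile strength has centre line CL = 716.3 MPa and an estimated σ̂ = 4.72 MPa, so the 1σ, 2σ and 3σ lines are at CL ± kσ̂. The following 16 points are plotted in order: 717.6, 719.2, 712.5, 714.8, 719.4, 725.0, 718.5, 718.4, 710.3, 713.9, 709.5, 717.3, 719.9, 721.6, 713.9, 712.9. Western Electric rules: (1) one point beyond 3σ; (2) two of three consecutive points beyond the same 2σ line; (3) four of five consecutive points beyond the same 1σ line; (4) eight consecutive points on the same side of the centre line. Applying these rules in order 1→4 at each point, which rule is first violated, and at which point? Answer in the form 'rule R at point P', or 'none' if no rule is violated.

none

Zone of each point (C = within 1σ̂, B = 1σ̂–2σ̂, A = 2σ̂–3σ̂, * = beyond 3σ̂; sign = side of CL): 1:+C, 2:+C, 3:-C, 4:-C, 5:+C, 6:+B, 7:+C, 8:+C, 9:-B, 10:-C, 11:-B, 12:+C, 13:+C, 14:+B, 15:-C, 16:-C
No rule fires across all 16 points.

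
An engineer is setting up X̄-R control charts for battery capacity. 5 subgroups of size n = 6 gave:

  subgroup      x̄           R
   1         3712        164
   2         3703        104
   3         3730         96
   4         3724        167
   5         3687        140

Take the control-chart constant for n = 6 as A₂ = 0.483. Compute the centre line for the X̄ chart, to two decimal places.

3711.20

X̄̄ = (3712 + 3703 + 3730 + 3724 + 3687) / 5 = 18556.0000 / 5 = 3711.2000
CL = X̄̄ = 3711.2000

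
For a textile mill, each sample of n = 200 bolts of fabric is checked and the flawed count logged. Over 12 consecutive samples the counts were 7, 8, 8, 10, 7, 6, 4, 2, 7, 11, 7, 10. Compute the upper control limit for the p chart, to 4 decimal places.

0.0759

p̄ = Σdᵢ / (k·n) = 87 / (12 × 200) = 0.03625
UCL = p̄ + 3·√(p̄(1−p̄)/n) = 0.03625 + 3 × √(0.03625×0.96375/200) = 0.03625 + 3 × 0.01322 = 0.07590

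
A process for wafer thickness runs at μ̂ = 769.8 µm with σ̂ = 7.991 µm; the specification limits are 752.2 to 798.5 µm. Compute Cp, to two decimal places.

0.97

Cp = (USL − LSL) / (6σ̂) = (798.5 − 752.2) / (6 × 7.991) = 46.3000 / 47.9460 = 0.9657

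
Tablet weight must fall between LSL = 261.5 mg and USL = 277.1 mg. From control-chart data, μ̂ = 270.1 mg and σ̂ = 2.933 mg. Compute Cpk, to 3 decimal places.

Cpu = (USL − μ̂) / (3σ̂) = (277.1 − 270.1) / (3 × 2.933) = 0.7955; Cpl = (μ̂ − LSL) / (3σ̂) = (270.1 − 261.5) / (3 × 2.933) = 0.9774; Cpk = min(Cpu, Cpl) = 0.7955

0.796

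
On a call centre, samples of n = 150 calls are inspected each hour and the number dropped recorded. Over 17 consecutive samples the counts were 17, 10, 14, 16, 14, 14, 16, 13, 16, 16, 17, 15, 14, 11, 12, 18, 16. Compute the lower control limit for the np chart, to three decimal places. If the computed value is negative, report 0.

3.741

p̄ = Σdᵢ / (k·n) = 249 / (17 × 150) = 0.09765
LCL = np̄ − 3·√(np̄(1−p̄)) = 14.6471 − 3 × 3.6355 = 3.7406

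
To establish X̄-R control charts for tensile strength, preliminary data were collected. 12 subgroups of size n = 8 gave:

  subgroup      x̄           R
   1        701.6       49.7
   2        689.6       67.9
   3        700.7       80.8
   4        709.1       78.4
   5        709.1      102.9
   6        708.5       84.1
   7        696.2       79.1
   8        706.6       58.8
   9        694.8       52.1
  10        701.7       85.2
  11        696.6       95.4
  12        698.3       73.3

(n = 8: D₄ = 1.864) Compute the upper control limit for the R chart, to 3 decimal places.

R̄ = (49.7 + 67.9 + 80.8 + 78.4 + 102.9 + 84.1 + 79.1 + 58.8 + 52.1 + 85.2 + 95.4 + 73.3) / 12 = 907.7000 / 12 = 75.6417
UCL_R = D₄·R̄ = 1.864 × 75.6417 = 140.9961

140.996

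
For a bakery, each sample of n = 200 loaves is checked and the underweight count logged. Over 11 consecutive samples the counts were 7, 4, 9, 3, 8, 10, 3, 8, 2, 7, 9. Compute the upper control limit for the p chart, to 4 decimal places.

p̄ = Σdᵢ / (k·n) = 70 / (11 × 200) = 0.03182
UCL = p̄ + 3·√(p̄(1−p̄)/n) = 0.03182 + 3 × √(0.03182×0.96818/200) = 0.03182 + 3 × 0.01241 = 0.06905

0.0691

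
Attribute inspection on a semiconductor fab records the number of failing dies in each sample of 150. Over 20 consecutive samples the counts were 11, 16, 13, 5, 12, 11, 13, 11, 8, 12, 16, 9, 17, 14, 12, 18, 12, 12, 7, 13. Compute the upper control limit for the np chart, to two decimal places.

22.11

p̄ = Σdᵢ / (k·n) = 242 / (20 × 150) = 0.08067
UCL = np̄ + 3·√(np̄(1−p̄)) = 12.1000 + 3 × √(12.1000×0.91933) = 12.1000 + 3 × 3.3353 = 22.1058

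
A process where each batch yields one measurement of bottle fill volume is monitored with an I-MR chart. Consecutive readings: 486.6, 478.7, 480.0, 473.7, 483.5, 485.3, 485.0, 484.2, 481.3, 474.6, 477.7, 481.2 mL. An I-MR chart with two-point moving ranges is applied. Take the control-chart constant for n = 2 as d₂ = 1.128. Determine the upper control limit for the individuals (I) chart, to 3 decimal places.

491.718

X̄ = (486.6 + 478.7 + 480.0 + 473.7 + 483.5 + 485.3 + 485.0 + 484.2 + 481.3 + 474.6 + 477.7 + 481.2) / 12 = 480.9833
Moving ranges: 7.9, 1.3, 6.3, 9.8, 1.8, 0.3, 0.8, 2.9, 6.7, 3.1, 3.5; M̄R̄ = 44.4000 / 11 = 4.0364
UCL = X̄ + 3·M̄R̄/d₂ = 480.9833 + 3 × 4.0364 / 1.128 = 491.7183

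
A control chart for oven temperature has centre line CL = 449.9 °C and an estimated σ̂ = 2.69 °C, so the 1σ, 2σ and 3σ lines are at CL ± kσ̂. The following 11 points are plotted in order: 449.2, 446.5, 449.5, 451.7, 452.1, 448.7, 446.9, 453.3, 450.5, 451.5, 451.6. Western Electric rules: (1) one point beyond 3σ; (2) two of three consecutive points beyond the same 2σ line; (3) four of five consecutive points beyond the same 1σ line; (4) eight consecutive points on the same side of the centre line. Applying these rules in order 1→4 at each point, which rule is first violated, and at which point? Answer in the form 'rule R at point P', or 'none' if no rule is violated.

none

Zone of each point (C = within 1σ̂, B = 1σ̂–2σ̂, A = 2σ̂–3σ̂, * = beyond 3σ̂; sign = side of CL): 1:-C, 2:-B, 3:-C, 4:+C, 5:+C, 6:-C, 7:-B, 8:+B, 9:+C, 10:+C, 11:+C
No rule fires across all 11 points.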